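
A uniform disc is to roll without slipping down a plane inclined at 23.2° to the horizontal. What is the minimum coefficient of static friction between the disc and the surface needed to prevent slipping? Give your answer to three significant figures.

μ_min ≈ 0.143

With I = (1/2)MR², the ratio k = I/(MR²) is 0.5.
Translational: Mg sinθ − f = Ma. Rotational about the CM: fR = Iα = kMRa, so f = kMa.
These give a = g sinθ/(1+k) and the required friction f = kMg sinθ/(1+k).
With N = Mg cosθ, the no-slip condition f ≤ μN gives μ_min = f/N = k tanθ/(1+k).
μ_min = 0.5 × tan23.2° / 1.5 ≈ 0.143.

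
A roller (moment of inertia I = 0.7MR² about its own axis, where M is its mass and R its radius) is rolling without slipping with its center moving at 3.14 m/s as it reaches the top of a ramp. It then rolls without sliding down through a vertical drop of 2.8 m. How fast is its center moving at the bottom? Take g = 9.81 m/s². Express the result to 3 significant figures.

The moment of inertia is 0.7MR², giving k ≡ I/(MR²) = 0.7.
Rolling without slipping gives ω = v/R, so the total kinetic energy is ½Mv² + ½Iω² = ½(1+k)Mv² = (17/20)Mv².
Energy conservation: (17/20)Mv₀² + Mgh = (17/20)Mv², so v² = v₀² + 2gh/(1+k).
v = √(3.14² + 2×9.81×2.8/1.7) = √42.17 ≈ 6.49 m/s.

v ≈ 6.49 m/s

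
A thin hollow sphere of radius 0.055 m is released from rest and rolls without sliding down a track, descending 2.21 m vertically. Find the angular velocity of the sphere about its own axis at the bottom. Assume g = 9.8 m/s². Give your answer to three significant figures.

The moment of inertia is (2/3)MR², giving k ≡ I/(MR²) = 2/3.
Pure rolling means v = ωR; then KE = ½Mv² + ½I(v/R)² = ½(1+k)Mv² = (5/6)Mv².
Energy conservation Mgh = ½(1+k)Mv² gives v = √(2gh/(1+k)) = √(2 × 9.8 × 2.21 / 1.667) = 5.098 m/s.
The angular speed follows from ω = v/R = 5.098/0.055 ≈ 92.7 rad/s.

ω ≈ 92.7 rad/s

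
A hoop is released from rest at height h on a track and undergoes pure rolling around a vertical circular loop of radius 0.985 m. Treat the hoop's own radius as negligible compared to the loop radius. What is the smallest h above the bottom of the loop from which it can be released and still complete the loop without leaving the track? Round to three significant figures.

h_min ≈ 2.96 m

Here I = MR², so the shape factor k = I/(MR²) = 1.
At the top, contact is just lost when gravity alone supplies the centripetal force: Mg = Mv_top²/r, i.e. v_top² = gr.
With ω = v/R, the kinetic energy at speed v is ½(1+k)Mv² = Mv².
Energy conservation from release (height h) to the top (height 2r): Mgh = Mg(2r) + M·gr.
Thus h_min = 2r + (1+k)r/2 = r(2 + 2/2) = 0.985 × 3 ≈ 2.96 m.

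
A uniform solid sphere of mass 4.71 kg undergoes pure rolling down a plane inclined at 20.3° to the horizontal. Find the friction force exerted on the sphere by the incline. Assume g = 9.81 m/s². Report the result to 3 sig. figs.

With I = (2/5)MR², the ratio k = I/(MR²) is 0.4.
Newton's second law down the slope: Mg sinθ − f = Ma. The torque equation fR = Iα (with α = a/R) gives f = kMa.
Combining, a = g sinθ/(1+k) and f = kMa = kMg sinθ/(1+k).
f = 0.4 × 4.71 × 9.81 × sin20.3° / 1.4 ≈ 4.58 N.

f ≈ 4.58 N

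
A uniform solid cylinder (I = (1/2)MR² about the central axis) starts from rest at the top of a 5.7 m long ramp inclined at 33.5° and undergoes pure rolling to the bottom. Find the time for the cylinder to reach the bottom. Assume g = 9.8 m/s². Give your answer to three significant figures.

t ≈ 1.78 s

Here I = (1/2)MR², so the shape factor k = I/(MR²) = 0.5.
Along the incline Mg sinθ − f = Ma, and torque about the center fR = Iα = kMR²(a/R) gives f = kMa.
Hence a = g sinθ/(1+k) = 9.8×sin33.5°/1.5 = 3.606 m/s².
Starting from rest, L = ½at², so t = √(2L/a) = √(2×5.7/3.606) ≈ 1.78 s.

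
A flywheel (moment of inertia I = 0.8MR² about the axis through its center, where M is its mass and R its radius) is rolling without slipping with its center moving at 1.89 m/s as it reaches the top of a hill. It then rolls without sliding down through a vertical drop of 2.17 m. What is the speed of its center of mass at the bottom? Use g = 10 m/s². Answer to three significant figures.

The moment of inertia is 0.8MR², giving k ≡ I/(MR²) = 0.8.
The rolling condition ω = v/R makes the rotational term ½I(v/R)² = ½kMv², so KE_total = ½(1+k)Mv² = (9/10)Mv².
Energy conservation: (9/10)Mv₀² + Mgh = (9/10)Mv², so v² = v₀² + 2gh/(1+k).
v = √(1.89² + 2×10×2.17/1.8) = √27.68 ≈ 5.26 m/s.

v ≈ 5.26 m/s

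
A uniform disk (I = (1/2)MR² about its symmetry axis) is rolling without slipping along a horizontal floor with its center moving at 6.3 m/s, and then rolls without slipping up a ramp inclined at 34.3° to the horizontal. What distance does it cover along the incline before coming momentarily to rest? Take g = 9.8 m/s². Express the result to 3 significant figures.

d ≈ 5.39 m

With I = (1/2)MR², the ratio k = I/(MR²) is 0.5.
The rolling condition ω = v/R makes the rotational term ½I(v/R)² = ½kMv², so KE_total = ½(1+k)Mv² = (3/4)Mv².
Setting this equal to Mgh gives the vertical rise h = (1+k)v₀²/(2g) = 1.5×6.3²/(2×9.8) = 3.037 m.
The distance along the slope is d = h/sinθ = 3.037/sin34.3° ≈ 5.39 m.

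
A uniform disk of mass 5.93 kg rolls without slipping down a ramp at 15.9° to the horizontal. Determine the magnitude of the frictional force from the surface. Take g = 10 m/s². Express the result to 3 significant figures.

With I = (1/2)MR², the ratio k = I/(MR²) is 0.5.
Along the incline Mg sinθ − f = Ma, and torque about the center fR = Iα = kMR²(a/R) gives f = kMa.
Combining, a = g sinθ/(1+k) and f = kMa = kMg sinθ/(1+k).
f = 0.5 × 5.93 × 10 × sin15.9° / 1.5 ≈ 5.42 N.

f ≈ 5.42 N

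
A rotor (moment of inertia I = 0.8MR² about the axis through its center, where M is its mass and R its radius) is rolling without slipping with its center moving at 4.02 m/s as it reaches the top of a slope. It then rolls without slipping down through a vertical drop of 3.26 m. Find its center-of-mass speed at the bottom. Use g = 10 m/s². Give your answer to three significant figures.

v ≈ 7.24 m/s

With I = 0.8MR², the ratio k = I/(MR²) is 0.8.
The rolling condition ω = v/R makes the rotational term ½I(v/R)² = ½kMv², so KE_total = ½(1+k)Mv² = (9/10)Mv².
Conserving energy between top and bottom: (9/10)Mv² = (9/10)Mv₀² + Mgh, hence v² = v₀² + 2gh/(1+k).
v = √(4.02² + 2×10×3.26/1.8) = √52.38 ≈ 7.24 m/s.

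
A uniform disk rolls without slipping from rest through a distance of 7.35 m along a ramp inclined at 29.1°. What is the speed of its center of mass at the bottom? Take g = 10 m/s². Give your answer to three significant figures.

For this body I = (1/2)MR², i.e. k = I/(MR²) = 0.5.
Pure rolling means v = ωR; then KE = ½Mv² + ½I(v/R)² = ½(1+k)Mv² = (3/4)Mv².
The vertical drop is h = L sinθ = 7.35 × sin29.1° = 3.575 m.
Energy conservation: Mgh = (3/4)Mv², so v = √(2gh/(1+k)) = √(2 × 10 × 3.575 / 1.5) ≈ 6.90 m/s.

v ≈ 6.90 m/s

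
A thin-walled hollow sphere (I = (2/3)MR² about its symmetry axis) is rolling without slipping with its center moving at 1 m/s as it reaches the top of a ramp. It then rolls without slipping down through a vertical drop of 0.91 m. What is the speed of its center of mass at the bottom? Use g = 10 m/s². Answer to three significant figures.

The moment of inertia is (2/3)MR², giving k ≡ I/(MR²) = 2/3.
The rolling condition ω = v/R makes the rotational term ½I(v/R)² = ½kMv², so KE_total = ½(1+k)Mv² = (5/6)Mv².
Conserving energy between top and bottom: (5/6)Mv² = (5/6)Mv₀² + Mgh, hence v² = v₀² + 2gh/(1+k).
v = √(1² + 2×10×0.91/1.667) = √11.92 ≈ 3.45 m/s.

v ≈ 3.45 m/s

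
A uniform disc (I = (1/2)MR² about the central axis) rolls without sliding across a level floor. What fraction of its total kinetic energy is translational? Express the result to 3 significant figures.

The moment of inertia is (1/2)MR², giving k ≡ I/(MR²) = 0.5.
With ω = v/R, KE_trans = ½Mv² and KE_rot = ½Iω² = ½kMv², so KE_total = ½(1+k)Mv².
The translational fraction is therefore 1/(1+k) = 1/1.5 ≈ 0.667.

fraction ≈ 0.667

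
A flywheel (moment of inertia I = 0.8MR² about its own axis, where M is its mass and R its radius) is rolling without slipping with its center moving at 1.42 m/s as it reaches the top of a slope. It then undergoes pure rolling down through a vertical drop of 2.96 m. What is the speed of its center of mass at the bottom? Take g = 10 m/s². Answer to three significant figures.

The moment of inertia is 0.8MR², giving k ≡ I/(MR²) = 0.8.
Rolling without slipping gives ω = v/R, so the total kinetic energy is ½Mv² + ½Iω² = ½(1+k)Mv² = (9/10)Mv².
Conserving energy between top and bottom: (9/10)Mv² = (9/10)Mv₀² + Mgh, hence v² = v₀² + 2gh/(1+k).
v = √(1.42² + 2×10×2.96/1.8) = √34.91 ≈ 5.91 m/s.

v ≈ 5.91 m/s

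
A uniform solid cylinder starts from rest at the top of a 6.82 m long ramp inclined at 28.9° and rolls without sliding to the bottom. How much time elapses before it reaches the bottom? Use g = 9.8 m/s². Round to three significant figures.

t ≈ 2.08 s

With I = (1/2)MR², the ratio k = I/(MR²) is 0.5.
Newton's second law down the slope: Mg sinθ − f = Ma. The torque equation fR = Iα (with α = a/R) gives f = kMa.
Hence a = g sinθ/(1+k) = 9.8×sin28.9°/1.5 = 3.157 m/s².
With constant a from rest, t = √(2L/a) = √(2·6.82/3.157) ≈ 2.08 s.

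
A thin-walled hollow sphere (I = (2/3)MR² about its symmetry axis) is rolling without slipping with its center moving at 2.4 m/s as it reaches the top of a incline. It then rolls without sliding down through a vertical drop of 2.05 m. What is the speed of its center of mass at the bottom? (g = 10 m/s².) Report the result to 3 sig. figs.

v ≈ 5.51 m/s

Here I = (2/3)MR², so the shape factor k = I/(MR²) = 2/3.
Pure rolling means v = ωR; then KE = ½Mv² + ½I(v/R)² = ½(1+k)Mv² = (5/6)Mv².
Energy conservation: (5/6)Mv₀² + Mgh = (5/6)Mv², so v² = v₀² + 2gh/(1+k).
v = √(2.4² + 2×10×2.05/1.667) = √30.36 ≈ 5.51 m/s.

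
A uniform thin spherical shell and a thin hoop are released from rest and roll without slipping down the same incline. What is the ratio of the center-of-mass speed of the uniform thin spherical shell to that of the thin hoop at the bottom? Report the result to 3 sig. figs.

v_ratio ≈ 1.10

Each satisfies Mgh = ½(1+k)Mv² with k = I/(MR²), so v ∝ 1/√(1+k).
For the uniform thin spherical shell k = 2/3; for the thin hoop k = 1.
v₁/v₂ = √((1+k₂)/(1+k₁)) = √(2/1.667) ≈ 1.10.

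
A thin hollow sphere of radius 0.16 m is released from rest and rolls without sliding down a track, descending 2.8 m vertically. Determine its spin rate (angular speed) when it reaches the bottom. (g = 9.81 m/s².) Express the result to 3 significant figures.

With I = (2/3)MR², the ratio k = I/(MR²) is 2/3.
Rolling without slipping gives ω = v/R, so the total kinetic energy is ½Mv² + ½Iω² = ½(1+k)Mv² = (5/6)Mv².
Energy conservation Mgh = ½(1+k)Mv² gives v = √(2gh/(1+k)) = √(2 × 9.81 × 2.8 / 1.667) = 5.741 m/s.
The angular speed follows from ω = v/R = 5.741/0.16 ≈ 35.9 rad/s.

ω ≈ 35.9 rad/s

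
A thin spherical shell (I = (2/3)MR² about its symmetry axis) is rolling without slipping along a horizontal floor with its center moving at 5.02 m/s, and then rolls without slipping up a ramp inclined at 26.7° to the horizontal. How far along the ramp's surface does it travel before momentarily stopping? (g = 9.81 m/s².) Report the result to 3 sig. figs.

d ≈ 4.76 m

With I = (2/3)MR², the ratio k = I/(MR²) is 2/3.
Pure rolling means v = ωR; then KE = ½Mv² + ½I(v/R)² = ½(1+k)Mv² = (5/6)Mv².
Setting this equal to Mgh gives the vertical rise h = (1+k)v₀²/(2g) = 1.667×5.02²/(2×9.81) = 2.141 m.
Along the incline, d = h/sinθ = 2.141/sin26.7° ≈ 4.76 m.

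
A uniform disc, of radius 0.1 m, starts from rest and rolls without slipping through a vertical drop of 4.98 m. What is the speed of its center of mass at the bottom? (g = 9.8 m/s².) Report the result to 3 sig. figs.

v ≈ 8.07 m/s

Here I = (1/2)MR², so the shape factor k = I/(MR²) = 0.5.
Pure rolling means v = ωR; then KE = ½Mv² + ½I(v/R)² = ½(1+k)Mv² = (3/4)Mv².
Setting Mgh = (3/4)Mv² gives v = √(2gh/(1+k)) = √(2·9.8·4.98/1.5) ≈ 8.07 m/s.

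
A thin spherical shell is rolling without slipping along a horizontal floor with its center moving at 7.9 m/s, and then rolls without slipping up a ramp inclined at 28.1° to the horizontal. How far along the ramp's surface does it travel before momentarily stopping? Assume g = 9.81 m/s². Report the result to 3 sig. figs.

For this body I = (2/3)MR², i.e. k = I/(MR²) = 2/3.
Pure rolling means v = ωR; then KE = ½Mv² + ½I(v/R)² = ½(1+k)Mv² = (5/6)Mv².
Setting this equal to Mgh gives the vertical rise h = (1+k)v₀²/(2g) = 1.667×7.9²/(2×9.81) = 5.302 m.
The distance along the slope is d = h/sinθ = 5.302/sin28.1° ≈ 11.3 m.

d ≈ 11.3 m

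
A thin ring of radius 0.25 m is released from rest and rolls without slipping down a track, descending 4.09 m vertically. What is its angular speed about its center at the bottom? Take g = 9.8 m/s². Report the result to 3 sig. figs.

With I = MR², the ratio k = I/(MR²) is 1.
The rolling condition ω = v/R makes the rotational term ½I(v/R)² = ½kMv², so KE_total = ½(1+k)Mv² = Mv².
Energy conservation Mgh = ½(1+k)Mv² gives v = √(2gh/(1+k)) = √(2 × 9.8 × 4.09 / 2) = 6.331 m/s.
The angular speed follows from ω = v/R = 6.331/0.25 ≈ 25.3 rad/s.

ω ≈ 25.3 rad/s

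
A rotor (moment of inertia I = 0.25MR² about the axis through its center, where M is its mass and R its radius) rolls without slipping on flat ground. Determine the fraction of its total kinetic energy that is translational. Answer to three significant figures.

With I = 0.25MR², the ratio k = I/(MR²) is 0.25.
Since ω = v/R, the translational part is ½Mv² and the rotational part is ½I(v/R)² = ½kMv²; the total is ½(1+k)Mv².
The translational fraction is therefore 1/(1+k) = 1/1.25 ≈ 0.800.

fraction ≈ 0.800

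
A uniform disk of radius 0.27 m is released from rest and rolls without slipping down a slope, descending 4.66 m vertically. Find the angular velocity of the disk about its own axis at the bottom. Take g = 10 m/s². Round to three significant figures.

Here I = (1/2)MR², so the shape factor k = I/(MR²) = 0.5.
Pure rolling means v = ωR; then KE = ½Mv² + ½I(v/R)² = ½(1+k)Mv² = (3/4)Mv².
Energy conservation Mgh = ½(1+k)Mv² gives v = √(2gh/(1+k)) = √(2 × 10 × 4.66 / 1.5) = 7.882 m/s.
The angular speed follows from ω = v/R = 7.882/0.27 ≈ 29.2 rad/s.

ω ≈ 29.2 rad/s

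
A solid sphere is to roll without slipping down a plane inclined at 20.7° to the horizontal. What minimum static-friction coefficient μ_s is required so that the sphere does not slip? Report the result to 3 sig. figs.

μ_min ≈ 0.108

Here I = (2/5)MR², so the shape factor k = I/(MR²) = 0.4.
Newton's second law down the slope: Mg sinθ − f = Ma. The torque equation fR = Iα (with α = a/R) gives f = kMa.
These give a = g sinθ/(1+k) and the required friction f = kMg sinθ/(1+k).
The normal force is N = Mg cosθ, so μ_min = f/N = k tanθ/(1+k).
μ_min = 0.4 × tan20.7° / 1.4 ≈ 0.108.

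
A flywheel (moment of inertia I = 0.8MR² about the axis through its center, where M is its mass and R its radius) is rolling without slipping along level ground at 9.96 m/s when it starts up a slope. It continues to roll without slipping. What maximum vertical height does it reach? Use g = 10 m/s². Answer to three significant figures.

The moment of inertia is 0.8MR², giving k ≡ I/(MR²) = 0.8.
Rolling without slipping gives ω = v/R, so the total kinetic energy is ½Mv² + ½Iω² = ½(1+k)Mv² = (9/10)Mv².
All of this converts to potential energy at the highest point: (9/10)Mv₀² = Mgh.
Thus h = (1+k)v₀²/(2g) = 1.8 × 9.96² / (2 × 10) ≈ 8.93 m.

h ≈ 8.93 m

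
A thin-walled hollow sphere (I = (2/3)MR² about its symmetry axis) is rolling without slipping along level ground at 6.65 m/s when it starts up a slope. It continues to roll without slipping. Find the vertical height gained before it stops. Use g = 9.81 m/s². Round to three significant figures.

With I = (2/3)MR², the ratio k = I/(MR²) is 2/3.
Pure rolling means v = ωR; then KE = ½Mv² + ½I(v/R)² = ½(1+k)Mv² = (5/6)Mv².
At the top the kinetic energy is zero, so (5/6)Mv₀² = Mgh.
Thus h = (1+k)v₀²/(2g) = 1.667 × 6.65² / (2 × 9.81) ≈ 3.76 m.

h ≈ 3.76 m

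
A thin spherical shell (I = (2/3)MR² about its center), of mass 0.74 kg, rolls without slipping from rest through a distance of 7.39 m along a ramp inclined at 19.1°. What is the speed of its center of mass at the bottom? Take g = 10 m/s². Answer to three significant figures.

The moment of inertia is (2/3)MR², giving k ≡ I/(MR²) = 2/3.
The rolling condition ω = v/R makes the rotational term ½I(v/R)² = ½kMv², so KE_total = ½(1+k)Mv² = (5/6)Mv².
The vertical drop is h = L sinθ = 7.39 × sin19.1° = 2.418 m.
Setting Mgh = (5/6)Mv² gives v = √(2gh/(1+k)) = √(2·10·2.418/1.667) ≈ 5.39 m/s.

v ≈ 5.39 m/s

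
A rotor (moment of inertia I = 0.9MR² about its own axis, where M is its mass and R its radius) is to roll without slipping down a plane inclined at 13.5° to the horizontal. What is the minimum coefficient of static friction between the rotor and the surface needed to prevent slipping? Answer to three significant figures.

μ_min ≈ 0.114

For this body I = 0.9MR², i.e. k = I/(MR²) = 0.9.
Translational: Mg sinθ − f = Ma. Rotational about the CM: fR = Iα = kMRa, so f = kMa.
These give a = g sinθ/(1+k) and the required friction f = kMg sinθ/(1+k).
The normal force is N = Mg cosθ, so μ_min = f/N = k tanθ/(1+k).
μ_min = 0.9 × tan13.5° / 1.9 ≈ 0.114.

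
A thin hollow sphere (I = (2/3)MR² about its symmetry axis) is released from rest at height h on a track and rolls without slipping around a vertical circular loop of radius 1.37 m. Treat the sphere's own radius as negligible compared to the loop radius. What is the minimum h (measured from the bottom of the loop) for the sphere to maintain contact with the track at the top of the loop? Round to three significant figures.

h_min ≈ 3.88 m

Here I = (2/3)MR², so the shape factor k = I/(MR²) = 2/3.
At the top, contact is just lost when gravity alone supplies the centripetal force: Mg = Mv_top²/r, i.e. v_top² = gr.
With ω = v/R, the kinetic energy at speed v is ½(1+k)Mv² = (5/6)Mv².
Energy conservation from release (height h) to the top (height 2r): Mgh = Mg(2r) + (5/6)M·gr.
Thus h_min = 2r + (1+k)r/2 = r(2 + 1.667/2) = 1.37 × 2.833 ≈ 3.88 m.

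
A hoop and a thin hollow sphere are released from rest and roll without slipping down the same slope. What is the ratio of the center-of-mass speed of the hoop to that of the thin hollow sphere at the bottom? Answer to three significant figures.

Each satisfies Mgh = ½(1+k)Mv² with k = I/(MR²), so v ∝ 1/√(1+k).
For the hoop k = 1; for the thin hollow sphere k = 2/3.
v₁/v₂ = √((1+k₂)/(1+k₁)) = √(1.667/2) ≈ 0.913.

v_ratio ≈ 0.913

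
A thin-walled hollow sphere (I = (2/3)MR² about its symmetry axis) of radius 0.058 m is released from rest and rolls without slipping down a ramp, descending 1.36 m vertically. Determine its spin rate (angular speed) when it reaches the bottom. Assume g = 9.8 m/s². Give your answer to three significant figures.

ω ≈ 69.0 rad/s

For this body I = (2/3)MR², i.e. k = I/(MR²) = 2/3.
Rolling without slipping gives ω = v/R, so the total kinetic energy is ½Mv² + ½Iω² = ½(1+k)Mv² = (5/6)Mv².
Energy conservation Mgh = ½(1+k)Mv² gives v = √(2gh/(1+k)) = √(2 × 9.8 × 1.36 / 1.667) = 3.999 m/s.
The angular speed follows from ω = v/R = 3.999/0.058 ≈ 69.0 rad/s.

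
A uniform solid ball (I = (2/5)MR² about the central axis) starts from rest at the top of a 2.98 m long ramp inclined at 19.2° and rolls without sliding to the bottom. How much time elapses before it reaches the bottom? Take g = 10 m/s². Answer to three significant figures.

For this body I = (2/5)MR², i.e. k = I/(MR²) = 0.4.
Newton's second law down the slope: Mg sinθ − f = Ma. The torque equation fR = Iα (with α = a/R) gives f = kMa.
Hence a = g sinθ/(1+k) = 10×sin19.2°/1.4 = 2.349 m/s².
With constant a from rest, t = √(2L/a) = √(2·2.98/2.349) ≈ 1.59 s.

t ≈ 1.59 s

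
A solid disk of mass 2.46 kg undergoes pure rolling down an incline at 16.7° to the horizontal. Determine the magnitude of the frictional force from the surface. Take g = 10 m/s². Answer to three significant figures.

With I = (1/2)MR², the ratio k = I/(MR²) is 0.5.
Newton's second law down the slope: Mg sinθ − f = Ma. The torque equation fR = Iα (with α = a/R) gives f = kMa.
Combining, a = g sinθ/(1+k) and f = kMa = kMg sinθ/(1+k).
f = 0.5 × 2.46 × 10 × sin16.7° / 1.5 ≈ 2.36 N.

f ≈ 2.36 N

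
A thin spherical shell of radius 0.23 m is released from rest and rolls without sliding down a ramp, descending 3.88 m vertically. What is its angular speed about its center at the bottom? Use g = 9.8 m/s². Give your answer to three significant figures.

ω ≈ 29.4 rad/s

The moment of inertia is (2/3)MR², giving k ≡ I/(MR²) = 2/3.
The rolling condition ω = v/R makes the rotational term ½I(v/R)² = ½kMv², so KE_total = ½(1+k)Mv² = (5/6)Mv².
Energy conservation Mgh = ½(1+k)Mv² gives v = √(2gh/(1+k)) = √(2 × 9.8 × 3.88 / 1.667) = 6.755 m/s.
Then ω = v/R = 6.755 / 0.23 ≈ 29.4 rad/s.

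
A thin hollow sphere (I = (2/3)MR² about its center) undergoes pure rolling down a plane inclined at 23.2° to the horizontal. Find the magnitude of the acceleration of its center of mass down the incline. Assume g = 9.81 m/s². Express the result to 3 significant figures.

a ≈ 2.32 m/s²

With I = (2/3)MR², the ratio k = I/(MR²) is 2/3.
Along the incline Mg sinθ − f = Ma, and torque about the center fR = Iα = kMR²(a/R) gives f = kMa.
Eliminating f: Mg sinθ = (1+k)Ma, so a = g sinθ/(1+k) = 9.81 × sin23.2° / 1.667 ≈ 2.32 m/s².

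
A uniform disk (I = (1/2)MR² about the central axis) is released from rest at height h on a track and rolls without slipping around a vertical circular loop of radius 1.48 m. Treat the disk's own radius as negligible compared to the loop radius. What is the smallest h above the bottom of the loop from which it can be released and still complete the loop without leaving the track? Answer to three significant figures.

With I = (1/2)MR², the ratio k = I/(MR²) is 0.5.
At the top of the loop, the minimum-contact condition is Mg = Mv_top²/r, so v_top² = gr.
With ω = v/R, the kinetic energy at speed v is ½(1+k)Mv² = (3/4)Mv².
Energy conservation from release (height h) to the top (height 2r): Mgh = Mg(2r) + (3/4)M·gr.
Thus h_min = 2r + (1+k)r/2 = r(2 + 1.5/2) = 1.48 × 2.75 ≈ 4.07 m.

h_min ≈ 4.07 m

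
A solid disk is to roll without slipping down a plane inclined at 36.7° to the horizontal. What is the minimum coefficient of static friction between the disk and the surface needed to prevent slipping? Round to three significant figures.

μ_min ≈ 0.248

With I = (1/2)MR², the ratio k = I/(MR²) is 0.5.
Newton's second law down the slope: Mg sinθ − f = Ma. The torque equation fR = Iα (with α = a/R) gives f = kMa.
These give a = g sinθ/(1+k) and the required friction f = kMg sinθ/(1+k).
The normal force is N = Mg cosθ, so μ_min = f/N = k tanθ/(1+k).
μ_min = 0.5 × tan36.7° / 1.5 ≈ 0.248.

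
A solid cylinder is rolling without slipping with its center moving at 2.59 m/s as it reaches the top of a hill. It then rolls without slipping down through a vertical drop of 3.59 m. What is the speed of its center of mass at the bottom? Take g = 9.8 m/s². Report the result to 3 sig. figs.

v ≈ 7.32 m/s

For this body I = (1/2)MR², i.e. k = I/(MR²) = 0.5.
Pure rolling means v = ωR; then KE = ½Mv² + ½I(v/R)² = ½(1+k)Mv² = (3/4)Mv².
Conserving energy between top and bottom: (3/4)Mv² = (3/4)Mv₀² + Mgh, hence v² = v₀² + 2gh/(1+k).
v = √(2.59² + 2×9.8×3.59/1.5) = √53.62 ≈ 7.32 m/s.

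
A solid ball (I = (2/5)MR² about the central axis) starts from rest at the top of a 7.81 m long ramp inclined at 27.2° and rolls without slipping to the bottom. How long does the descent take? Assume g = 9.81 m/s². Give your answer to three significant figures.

t ≈ 2.21 s

The moment of inertia is (2/5)MR², giving k ≡ I/(MR²) = 0.4.
Translational: Mg sinθ − f = Ma. Rotational about the CM: fR = Iα = kMRa, so f = kMa.
Hence a = g sinθ/(1+k) = 9.81×sin27.2°/1.4 = 3.203 m/s².
Starting from rest, L = ½at², so t = √(2L/a) = √(2×7.81/3.203) ≈ 2.21 s.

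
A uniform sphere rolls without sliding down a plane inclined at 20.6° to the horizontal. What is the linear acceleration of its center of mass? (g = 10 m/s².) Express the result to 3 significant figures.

a ≈ 2.51 m/s²

The moment of inertia is (2/5)MR², giving k ≡ I/(MR²) = 0.4.
Translational: Mg sinθ − f = Ma. Rotational about the CM: fR = Iα = kMRa, so f = kMa.
Eliminating f: Mg sinθ = (1+k)Ma, so a = g sinθ/(1+k) = 10 × sin20.6° / 1.4 ≈ 2.51 m/s².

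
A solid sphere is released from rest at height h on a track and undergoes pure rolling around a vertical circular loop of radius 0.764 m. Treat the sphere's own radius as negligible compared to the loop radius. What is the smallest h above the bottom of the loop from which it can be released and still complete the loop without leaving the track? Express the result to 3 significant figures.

The moment of inertia is (2/5)MR², giving k ≡ I/(MR²) = 0.4.
At the top of the loop, the minimum-contact condition is Mg = Mv_top²/r, so v_top² = gr.
With ω = v/R, the kinetic energy at speed v is ½(1+k)Mv² = (7/10)Mv².
Energy conservation from release (height h) to the top (height 2r): Mgh = Mg(2r) + (7/10)M·gr.
Thus h_min = 2r + (1+k)r/2 = r(2 + 1.4/2) = 0.764 × 2.7 ≈ 2.06 m.

h_min ≈ 2.06 m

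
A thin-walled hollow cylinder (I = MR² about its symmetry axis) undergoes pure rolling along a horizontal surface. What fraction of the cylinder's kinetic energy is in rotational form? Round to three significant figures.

fraction ≈ 0.500

For this body I = MR², i.e. k = I/(MR²) = 1.
Since ω = v/R, the translational part is ½Mv² and the rotational part is ½I(v/R)² = ½kMv²; the total is ½(1+k)Mv².
The rotational fraction is therefore k/(1+k) = 1/2 ≈ 0.500.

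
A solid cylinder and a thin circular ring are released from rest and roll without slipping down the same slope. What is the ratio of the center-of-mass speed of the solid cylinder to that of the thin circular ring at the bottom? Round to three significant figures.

v_ratio ≈ 1.15

Each satisfies Mgh = ½(1+k)Mv² with k = I/(MR²), so v ∝ 1/√(1+k).
For the solid cylinder k = 0.5; for the thin circular ring k = 1.
v₁/v₂ = √((1+k₂)/(1+k₁)) = √(2/1.5) ≈ 1.15.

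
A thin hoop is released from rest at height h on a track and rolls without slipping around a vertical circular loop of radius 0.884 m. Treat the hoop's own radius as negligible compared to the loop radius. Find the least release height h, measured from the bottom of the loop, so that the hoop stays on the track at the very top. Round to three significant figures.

Here I = MR², so the shape factor k = I/(MR²) = 1.
At the top, contact is just lost when gravity alone supplies the centripetal force: Mg = Mv_top²/r, i.e. v_top² = gr.
With ω = v/R, the kinetic energy at speed v is ½(1+k)Mv² = Mv².
Energy conservation from release (height h) to the top (height 2r): Mgh = Mg(2r) + M·gr.
Thus h_min = 2r + (1+k)r/2 = r(2 + 2/2) = 0.884 × 3 ≈ 2.65 m.

h_min ≈ 2.65 m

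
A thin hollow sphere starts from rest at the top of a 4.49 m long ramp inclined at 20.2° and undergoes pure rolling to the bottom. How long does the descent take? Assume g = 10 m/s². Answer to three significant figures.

t ≈ 2.08 s

With I = (2/3)MR², the ratio k = I/(MR²) is 2/3.
Along the incline Mg sinθ − f = Ma, and torque about the center fR = Iα = kMR²(a/R) gives f = kMa.
Hence a = g sinθ/(1+k) = 10×sin20.2°/1.667 = 2.072 m/s².
Starting from rest, L = ½at², so t = √(2L/a) = √(2×4.49/2.072) ≈ 2.08 s.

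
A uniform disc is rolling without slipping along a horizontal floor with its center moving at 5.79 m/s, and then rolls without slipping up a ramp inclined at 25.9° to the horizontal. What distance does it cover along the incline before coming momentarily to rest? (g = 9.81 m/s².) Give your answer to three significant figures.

d ≈ 5.87 m

Here I = (1/2)MR², so the shape factor k = I/(MR²) = 0.5.
The rolling condition ω = v/R makes the rotational term ½I(v/R)² = ½kMv², so KE_total = ½(1+k)Mv² = (3/4)Mv².
Setting this equal to Mgh gives the vertical rise h = (1+k)v₀²/(2g) = 1.5×5.79²/(2×9.81) = 2.563 m.
The distance along the slope is d = h/sinθ = 2.563/sin25.9° ≈ 5.87 m.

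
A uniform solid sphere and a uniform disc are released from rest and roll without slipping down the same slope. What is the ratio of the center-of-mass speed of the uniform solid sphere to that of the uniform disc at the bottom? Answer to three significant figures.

Each satisfies Mgh = ½(1+k)Mv² with k = I/(MR²), so v ∝ 1/√(1+k).
For the uniform solid sphere k = 0.4; for the uniform disc k = 0.5.
v₁/v₂ = √((1+k₂)/(1+k₁)) = √(1.5/1.4) ≈ 1.04.

v_ratio ≈ 1.04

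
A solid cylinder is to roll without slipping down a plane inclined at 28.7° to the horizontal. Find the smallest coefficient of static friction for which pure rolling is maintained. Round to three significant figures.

μ_min ≈ 0.182

Here I = (1/2)MR², so the shape factor k = I/(MR²) = 0.5.
Translational: Mg sinθ − f = Ma. Rotational about the CM: fR = Iα = kMRa, so f = kMa.
These give a = g sinθ/(1+k) and the required friction f = kMg sinθ/(1+k).
The normal force is N = Mg cosθ, so μ_min = f/N = k tanθ/(1+k).
μ_min = 0.5 × tan28.7° / 1.5 ≈ 0.182.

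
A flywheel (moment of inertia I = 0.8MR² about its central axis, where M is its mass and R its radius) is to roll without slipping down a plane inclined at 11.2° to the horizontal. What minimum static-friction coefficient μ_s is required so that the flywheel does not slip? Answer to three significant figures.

μ_min ≈ 0.0880

The moment of inertia is 0.8MR², giving k ≡ I/(MR²) = 0.8.
Newton's second law down the slope: Mg sinθ − f = Ma. The torque equation fR = Iα (with α = a/R) gives f = kMa.
These give a = g sinθ/(1+k) and the required friction f = kMg sinθ/(1+k).
With N = Mg cosθ, the no-slip condition f ≤ μN gives μ_min = f/N = k tanθ/(1+k).
μ_min = 0.8 × tan11.2° / 1.8 ≈ 0.0880.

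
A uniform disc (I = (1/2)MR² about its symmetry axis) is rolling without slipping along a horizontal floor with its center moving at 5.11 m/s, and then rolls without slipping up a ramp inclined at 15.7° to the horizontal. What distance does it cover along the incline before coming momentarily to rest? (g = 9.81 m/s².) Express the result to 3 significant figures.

The moment of inertia is (1/2)MR², giving k ≡ I/(MR²) = 0.5.
The rolling condition ω = v/R makes the rotational term ½I(v/R)² = ½kMv², so KE_total = ½(1+k)Mv² = (3/4)Mv².
Setting this equal to Mgh gives the vertical rise h = (1+k)v₀²/(2g) = 1.5×5.11²/(2×9.81) = 1.996 m.
The distance along the slope is d = h/sinθ = 1.996/sin15.7° ≈ 7.38 m.

d ≈ 7.38 m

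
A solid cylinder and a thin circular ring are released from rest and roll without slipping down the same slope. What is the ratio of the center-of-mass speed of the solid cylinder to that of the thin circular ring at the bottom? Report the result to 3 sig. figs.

v_ratio ≈ 1.15

Each satisfies Mgh = ½(1+k)Mv² with k = I/(MR²), so v ∝ 1/√(1+k).
For the solid cylinder k = 0.5; for the thin circular ring k = 1.
v₁/v₂ = √((1+k₂)/(1+k₁)) = √(2/1.5) ≈ 1.15.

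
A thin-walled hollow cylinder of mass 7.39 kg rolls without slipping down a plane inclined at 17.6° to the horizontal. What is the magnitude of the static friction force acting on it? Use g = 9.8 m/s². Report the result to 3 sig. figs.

f ≈ 10.9 N

For this body I = MR², i.e. k = I/(MR²) = 1.
Translational: Mg sinθ − f = Ma. Rotational about the CM: fR = Iα = kMRa, so f = kMa.
Combining, a = g sinθ/(1+k) and f = kMa = kMg sinθ/(1+k).
f = 1 × 7.39 × 9.8 × sin17.6° / 2 ≈ 10.9 N.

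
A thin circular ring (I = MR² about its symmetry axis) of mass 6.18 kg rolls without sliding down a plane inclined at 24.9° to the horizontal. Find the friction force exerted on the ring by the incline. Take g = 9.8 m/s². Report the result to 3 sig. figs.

For this body I = MR², i.e. k = I/(MR²) = 1.
Newton's second law down the slope: Mg sinθ − f = Ma. The torque equation fR = Iα (with α = a/R) gives f = kMa.
Combining, a = g sinθ/(1+k) and f = kMa = kMg sinθ/(1+k).
f = 1 × 6.18 × 9.8 × sin24.9° / 2 ≈ 12.7 N.

f ≈ 12.7 N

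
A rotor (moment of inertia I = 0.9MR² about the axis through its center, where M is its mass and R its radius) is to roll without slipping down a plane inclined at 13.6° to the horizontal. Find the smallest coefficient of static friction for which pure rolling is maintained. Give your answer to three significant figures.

μ_min ≈ 0.115

Here I = 0.9MR², so the shape factor k = I/(MR²) = 0.9.
Along the incline Mg sinθ − f = Ma, and torque about the center fR = Iα = kMR²(a/R) gives f = kMa.
These give a = g sinθ/(1+k) and the required friction f = kMg sinθ/(1+k).
The normal force is N = Mg cosθ, so μ_min = f/N = k tanθ/(1+k).
μ_min = 0.9 × tan13.6° / 1.9 ≈ 0.115.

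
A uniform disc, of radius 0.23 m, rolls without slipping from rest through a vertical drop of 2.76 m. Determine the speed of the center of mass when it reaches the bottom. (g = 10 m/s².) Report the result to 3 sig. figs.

For this body I = (1/2)MR², i.e. k = I/(MR²) = 0.5.
Pure rolling means v = ωR; then KE = ½Mv² + ½I(v/R)² = ½(1+k)Mv² = (3/4)Mv².
Energy conservation: Mgh = (3/4)Mv², so v = √(2gh/(1+k)) = √(2 × 10 × 2.76 / 1.5) ≈ 6.07 m/s.

v ≈ 6.07 m/s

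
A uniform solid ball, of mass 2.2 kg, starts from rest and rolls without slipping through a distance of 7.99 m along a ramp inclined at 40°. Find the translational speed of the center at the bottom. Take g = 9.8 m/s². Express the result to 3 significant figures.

The moment of inertia is (2/5)MR², giving k ≡ I/(MR²) = 0.4.
Since it rolls without slipping, ω = v/R and KE = ½Mv² + ½Iω² = ½(1+k)Mv² = (7/10)Mv².
The vertical drop is h = L sinθ = 7.99 × sin40° = 5.136 m.
Setting Mgh = (7/10)Mv² gives v = √(2gh/(1+k)) = √(2·9.8·5.136/1.4) ≈ 8.48 m/s.

v ≈ 8.48 m/s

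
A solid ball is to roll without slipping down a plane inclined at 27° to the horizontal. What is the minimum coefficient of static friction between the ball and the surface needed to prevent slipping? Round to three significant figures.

μ_min ≈ 0.146

Here I = (2/5)MR², so the shape factor k = I/(MR²) = 0.4.
Translational: Mg sinθ − f = Ma. Rotational about the CM: fR = Iα = kMRa, so f = kMa.
These give a = g sinθ/(1+k) and the required friction f = kMg sinθ/(1+k).
With N = Mg cosθ, the no-slip condition f ≤ μN gives μ_min = f/N = k tanθ/(1+k).
μ_min = 0.4 × tan27° / 1.4 ≈ 0.146.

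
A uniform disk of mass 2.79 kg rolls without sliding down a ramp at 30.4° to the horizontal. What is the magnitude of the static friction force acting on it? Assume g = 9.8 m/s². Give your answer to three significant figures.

f ≈ 4.61 N

Here I = (1/2)MR², so the shape factor k = I/(MR²) = 0.5.
Translational: Mg sinθ − f = Ma. Rotational about the CM: fR = Iα = kMRa, so f = kMa.
Combining, a = g sinθ/(1+k) and f = kMa = kMg sinθ/(1+k).
f = 0.5 × 2.79 × 9.8 × sin30.4° / 1.5 ≈ 4.61 N.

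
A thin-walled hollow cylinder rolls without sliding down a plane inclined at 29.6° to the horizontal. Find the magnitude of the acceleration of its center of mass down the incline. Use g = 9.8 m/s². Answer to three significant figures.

a ≈ 2.42 m/s²

With I = MR², the ratio k = I/(MR²) is 1.
Translational: Mg sinθ − f = Ma. Rotational about the CM: fR = Iα = kMRa, so f = kMa.
Eliminating f: Mg sinθ = (1+k)Ma, so a = g sinθ/(1+k) = 9.8 × sin29.6° / 2 ≈ 2.42 m/s².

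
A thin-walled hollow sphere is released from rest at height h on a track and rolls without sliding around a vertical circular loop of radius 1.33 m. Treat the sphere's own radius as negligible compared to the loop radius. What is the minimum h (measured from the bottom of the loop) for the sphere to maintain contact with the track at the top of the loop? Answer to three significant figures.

The moment of inertia is (2/3)MR², giving k ≡ I/(MR²) = 2/3.
At the top of the loop, the minimum-contact condition is Mg = Mv_top²/r, so v_top² = gr.
With ω = v/R, the kinetic energy at speed v is ½(1+k)Mv² = (5/6)Mv².
Energy conservation from release (height h) to the top (height 2r): Mgh = Mg(2r) + (5/6)M·gr.
Thus h_min = 2r + (1+k)r/2 = r(2 + 1.667/2) = 1.33 × 2.833 ≈ 3.77 m.

h_min ≈ 3.77 m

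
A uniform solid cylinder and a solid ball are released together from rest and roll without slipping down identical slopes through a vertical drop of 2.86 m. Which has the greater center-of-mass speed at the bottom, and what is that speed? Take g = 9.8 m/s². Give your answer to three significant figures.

the solid ball, at v ≈ 6.33 m/s

For rolling without slipping, Mgh = ½(1+k)Mv² where k = I/(MR²), so v = √(2gh/(1+k)).
Uniform solid cylinder: k = 0.5, giving v = √(2×9.8×2.86/1.5) = 6.113 m/s.
Solid ball: k = 0.4, giving v = √(2×9.8×2.86/1.4) = 6.328 m/s.
The smaller k wins: the solid ball, at ≈ 6.33 m/s.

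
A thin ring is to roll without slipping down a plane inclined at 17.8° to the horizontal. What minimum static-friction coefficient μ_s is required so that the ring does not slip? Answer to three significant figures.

μ_min ≈ 0.161

With I = MR², the ratio k = I/(MR²) is 1.
Translational: Mg sinθ − f = Ma. Rotational about the CM: fR = Iα = kMRa, so f = kMa.
These give a = g sinθ/(1+k) and the required friction f = kMg sinθ/(1+k).
The normal force is N = Mg cosθ, so μ_min = f/N = k tanθ/(1+k).
μ_min = 1 × tan17.8° / 2 ≈ 0.161.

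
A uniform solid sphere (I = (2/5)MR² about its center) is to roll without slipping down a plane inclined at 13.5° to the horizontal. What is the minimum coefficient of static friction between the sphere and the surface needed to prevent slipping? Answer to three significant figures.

μ_min ≈ 0.0686

Here I = (2/5)MR², so the shape factor k = I/(MR²) = 0.4.
Along the incline Mg sinθ − f = Ma, and torque about the center fR = Iα = kMR²(a/R) gives f = kMa.
These give a = g sinθ/(1+k) and the required friction f = kMg sinθ/(1+k).
With N = Mg cosθ, the no-slip condition f ≤ μN gives μ_min = f/N = k tanθ/(1+k).
μ_min = 0.4 × tan13.5° / 1.4 ≈ 0.0686.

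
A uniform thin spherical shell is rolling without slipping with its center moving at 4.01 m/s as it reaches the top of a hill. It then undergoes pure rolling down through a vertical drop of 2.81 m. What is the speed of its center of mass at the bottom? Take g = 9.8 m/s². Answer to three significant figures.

v ≈ 7.01 m/s

The moment of inertia is (2/3)MR², giving k ≡ I/(MR²) = 2/3.
Since it rolls without slipping, ω = v/R and KE = ½Mv² + ½Iω² = ½(1+k)Mv² = (5/6)Mv².
Conserving energy between top and bottom: (5/6)Mv² = (5/6)Mv₀² + Mgh, hence v² = v₀² + 2gh/(1+k).
v = √(4.01² + 2×9.8×2.81/1.667) = √49.13 ≈ 7.01 m/s.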